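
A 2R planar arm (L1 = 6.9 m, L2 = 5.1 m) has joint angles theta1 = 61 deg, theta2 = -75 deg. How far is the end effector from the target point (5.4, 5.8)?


End effector via forward kinematics:
x = L1*cos(t1) + L2*cos(t1+t2) = 8.2937
y = L1*sin(t1) + L2*sin(t1+t2) = 4.8011
Distance to target:
d = sqrt((5.4 - 8.2937)^2 + (5.8 - 4.8011)^2)
= sqrt(8.3735 + 0.9979)
= 3.0613 m


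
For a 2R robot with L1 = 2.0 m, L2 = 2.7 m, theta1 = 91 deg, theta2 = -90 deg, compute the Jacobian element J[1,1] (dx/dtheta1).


J[1,1] = -L1*sin(t1) - L2*sin(t1+t2)
= -2.0*sin(91) - 2.7*sin(1)
= -2.0468


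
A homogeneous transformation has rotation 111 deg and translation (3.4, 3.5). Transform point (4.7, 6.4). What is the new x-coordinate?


x' = cos(theta)*px - sin(theta)*py + tx
= -0.3584*4.7 - 0.9336*6.4 + 3.4
= -4.2592


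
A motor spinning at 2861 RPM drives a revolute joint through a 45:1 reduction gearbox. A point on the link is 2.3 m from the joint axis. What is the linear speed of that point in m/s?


omega_motor = 2861 * 2*pi/60 = 299.6032 rad/s
omega_joint = omega_motor / 45 = 6.6578 rad/s
v = omega_joint * r = 6.6578 * 2.3
= 15.3131 m/s


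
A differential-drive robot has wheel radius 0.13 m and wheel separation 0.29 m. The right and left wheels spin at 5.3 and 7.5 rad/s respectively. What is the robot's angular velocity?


vR = r*wR = 0.13*5.3 = 0.689 m/s
vL = r*wL = 0.13*7.5 = 0.975 m/s
v = (vR+vL)/2 = 0.832 m/s
omega = (vR-vL)/L = -0.9862 rad/s
angular velocity = -0.9862 rad/s


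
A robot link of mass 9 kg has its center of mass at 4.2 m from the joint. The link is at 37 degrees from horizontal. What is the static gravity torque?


tau = m*g*L*cos(angle)
= 9 * 9.81 * 4.2 * cos(37 deg)
= 9 * 9.81 * 4.2 * 0.7986
= 296.1484 Nm


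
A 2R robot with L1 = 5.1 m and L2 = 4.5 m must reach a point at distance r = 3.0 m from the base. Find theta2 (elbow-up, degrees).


cos(theta2) = (r^2 - L1^2 - L2^2) / (2*L1*L2)
cos(theta2) = (9.0 - 26.01 - 20.25) / 45.9
cos(theta2) = -0.811765
theta2 = 144.2687 degrees


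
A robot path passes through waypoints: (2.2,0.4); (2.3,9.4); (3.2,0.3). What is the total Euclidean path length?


Segment lengths:
  seg1 = sqrt((0.1)^2 + (9.0)^2) = 9.0006
  seg2 = sqrt((0.9)^2 + (-9.1)^2) = 9.1444
Total = 18.145


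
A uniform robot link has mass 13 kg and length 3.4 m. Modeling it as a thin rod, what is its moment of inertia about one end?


I = (1/3) * m * L^2
= (1/3) * 13 * 3.4^2
= 0.333333 * 13 * 11.56
= 50.0933 kg*m^2


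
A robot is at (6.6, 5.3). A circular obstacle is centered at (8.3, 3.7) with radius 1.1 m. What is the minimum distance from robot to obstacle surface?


center_dist = sqrt((6.6-8.3)^2 + (5.3-3.7)^2)
= sqrt(2.89 + 2.56)
= 2.3345
min_dist = center_dist - radius = 2.3345 - 1.1 = 1.2345 m


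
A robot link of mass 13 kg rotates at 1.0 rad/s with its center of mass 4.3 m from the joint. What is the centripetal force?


F = m * omega^2 * r
= 13 * 1.0^2 * 4.3
= 13 * 1.0 * 4.3
= 55.9 N


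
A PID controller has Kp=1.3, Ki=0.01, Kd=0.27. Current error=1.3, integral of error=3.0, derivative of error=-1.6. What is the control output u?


u = Kp*e + Ki*int(e) + Kd*de/dt
= 1.3*1.3 + 0.01*3.0 + 0.27*(-1.6)
= 1.69 + 0.03 + -0.432
= 1.288


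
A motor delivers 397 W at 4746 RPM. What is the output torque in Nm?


omega = 4746 * 2*pi/60 = 497.0 rad/s
tau = P / omega = 397 / 497.0
= 0.7988 Nm


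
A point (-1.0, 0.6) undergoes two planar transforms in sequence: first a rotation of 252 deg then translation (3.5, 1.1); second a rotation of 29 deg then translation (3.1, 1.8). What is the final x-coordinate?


After transform 1:
x1 = cos(252)*-1.0 - sin(252)*0.6 + 3.5 = 4.3797
y1 = sin(252)*-1.0 + cos(252)*0.6 + 1.1 = 1.8656
After transform 2:
x2 = cos(29)*4.3797 - sin(29)*1.8656 + 3.1
= 6.026


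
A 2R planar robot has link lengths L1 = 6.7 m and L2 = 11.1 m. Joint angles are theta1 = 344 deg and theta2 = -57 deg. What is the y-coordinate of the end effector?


Convert angles to radians: theta1 = 6.0039, theta2 = -0.9948
y = L1*sin(theta1) + L2*sin(theta1+theta2)
y = -1.8468 + -10.615
y = -12.4618


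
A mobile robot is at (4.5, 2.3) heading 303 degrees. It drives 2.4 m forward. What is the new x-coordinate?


x_new = x0 + d*cos(theta)
= 4.5 + 2.4*cos(303)
= 4.5 + 1.3071
= 5.8071


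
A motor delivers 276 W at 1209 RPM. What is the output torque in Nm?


omega = 1209 * 2*pi/60 = 126.6062 rad/s
tau = P / omega = 276 / 126.6062
= 2.18 Nm


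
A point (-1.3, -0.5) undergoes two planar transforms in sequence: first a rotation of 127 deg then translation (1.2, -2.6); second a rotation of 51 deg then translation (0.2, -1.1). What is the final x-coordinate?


After transform 1:
x1 = cos(127)*-1.3 - sin(127)*-0.5 + 1.2 = 2.3817
y1 = sin(127)*-1.3 + cos(127)*-0.5 + -2.6 = -3.3373
After transform 2:
x2 = cos(51)*2.3817 - sin(51)*-3.3373 + 0.2
= 4.2924


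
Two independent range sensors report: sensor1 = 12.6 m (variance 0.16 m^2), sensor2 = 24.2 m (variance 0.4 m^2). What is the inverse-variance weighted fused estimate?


w1 = (1/var1) / (1/var1 + 1/var2)
   = 6.25 / (6.25 + 2.5) = 0.7143
w2 = 1 - w1 = 0.2857
fused = w1*s1 + w2*s2 = 9.0 + 6.9143
= 15.9143 m


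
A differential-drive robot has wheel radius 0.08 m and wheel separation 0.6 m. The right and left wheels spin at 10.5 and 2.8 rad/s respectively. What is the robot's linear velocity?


vR = r*wR = 0.08*10.5 = 0.84 m/s
vL = r*wL = 0.08*2.8 = 0.224 m/s
v = (vR+vL)/2 = 0.532 m/s
omega = (vR-vL)/L = 1.0267 rad/s
linear velocity = 0.532 m/s


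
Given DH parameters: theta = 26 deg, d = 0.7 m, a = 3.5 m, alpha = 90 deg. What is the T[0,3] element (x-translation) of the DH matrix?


T[0,3] = a * cos(theta)
= 3.5 * cos(26 deg)
= 3.5 * 0.8988
= 3.1458


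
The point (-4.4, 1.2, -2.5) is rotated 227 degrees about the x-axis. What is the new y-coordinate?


Rotation about x-axis: y' = y*cos(theta) - z*sin(theta)
= 1.2 * -0.682 - -2.5 * -0.7314
= -2.6468


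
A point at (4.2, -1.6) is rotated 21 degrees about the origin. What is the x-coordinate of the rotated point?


x' = x*cos(theta) - y*sin(theta)
cos(21 deg) = 0.9336, sin(21 deg) = 0.3584
x' = 4.2 * 0.9336 - -1.6 * 0.3584
= 3.921 - -0.5734
= 4.4944


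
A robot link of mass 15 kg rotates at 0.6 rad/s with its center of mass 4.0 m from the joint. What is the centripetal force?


F = m * omega^2 * r
= 15 * 0.6^2 * 4.0
= 15 * 0.36 * 4.0
= 21.6 N


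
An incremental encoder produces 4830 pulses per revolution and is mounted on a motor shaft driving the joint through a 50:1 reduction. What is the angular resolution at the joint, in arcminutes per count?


counts per rev = 4830
effective counts at joint = 4830 * 50 = 241500
resolution = 360*60 / 241500
= 0.0894 arcmin/count


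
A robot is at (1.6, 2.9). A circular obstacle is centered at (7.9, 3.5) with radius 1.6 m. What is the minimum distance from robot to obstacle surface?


center_dist = sqrt((1.6-7.9)^2 + (2.9-3.5)^2)
= sqrt(39.69 + 0.36)
= 6.3285
min_dist = center_dist - radius = 6.3285 - 1.6 = 4.7285 m


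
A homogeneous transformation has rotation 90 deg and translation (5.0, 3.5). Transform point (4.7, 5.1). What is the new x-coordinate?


x' = cos(theta)*px - sin(theta)*py + tx
= 0.0*4.7 - 1.0*5.1 + 5.0
= -0.1


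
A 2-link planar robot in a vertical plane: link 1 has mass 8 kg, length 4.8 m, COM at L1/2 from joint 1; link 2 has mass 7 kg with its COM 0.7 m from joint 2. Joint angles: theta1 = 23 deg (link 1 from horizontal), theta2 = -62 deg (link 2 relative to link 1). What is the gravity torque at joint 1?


Horizontal distance from joint 1 to link-1 COM:
  x_c1 = (L1/2)*cos(t1) = 2.4 * 0.9205 = 2.2092 m
Horizontal distance from joint 1 to link-2 COM:
  x_c2 = L1*cos(t1) + Lc2*cos(t1+t2)
       = 4.8*0.9205 + 0.7*0.7771 = 4.9624 m
tau1 = m1*g*x_c1 + m2*g*x_c2
     = 8*9.81*2.2092 + 7*9.81*4.9624
     = 173.3789 + 340.7698
     = 514.1487 Nm


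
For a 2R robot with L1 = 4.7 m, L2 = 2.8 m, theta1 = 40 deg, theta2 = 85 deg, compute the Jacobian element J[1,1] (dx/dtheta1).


J[1,1] = -L1*sin(t1) - L2*sin(t1+t2)
= -4.7*sin(40) - 2.8*sin(125)
= -5.3147


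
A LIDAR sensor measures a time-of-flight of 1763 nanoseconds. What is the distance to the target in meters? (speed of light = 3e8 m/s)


tof = 1763 ns = 1.763e-06 s
dist = c * tof / 2
= 3e8 * 1.763e-06 / 2
= 264.45 m


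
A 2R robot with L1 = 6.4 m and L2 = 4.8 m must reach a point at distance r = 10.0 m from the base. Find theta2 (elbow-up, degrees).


cos(theta2) = (r^2 - L1^2 - L2^2) / (2*L1*L2)
cos(theta2) = (100.0 - 40.96 - 23.04) / 61.44
cos(theta2) = 0.585937
theta2 = 54.1308 degrees


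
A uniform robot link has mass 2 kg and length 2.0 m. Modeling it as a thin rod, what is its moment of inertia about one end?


I = (1/3) * m * L^2
= (1/3) * 2 * 2.0^2
= 0.333333 * 2 * 4.0
= 2.6667 kg*m^2


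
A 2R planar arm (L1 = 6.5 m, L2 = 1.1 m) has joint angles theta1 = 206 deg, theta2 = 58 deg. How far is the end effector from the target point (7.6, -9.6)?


End effector via forward kinematics:
x = L1*cos(t1) + L2*cos(t1+t2) = -5.9571
y = L1*sin(t1) + L2*sin(t1+t2) = -3.9434
Distance to target:
d = sqrt((7.6 - -5.9571)^2 + (-9.6 - -3.9434)^2)
= sqrt(183.7961 + 31.9973)
= 14.6899 m


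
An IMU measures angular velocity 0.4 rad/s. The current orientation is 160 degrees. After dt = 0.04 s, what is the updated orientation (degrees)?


delta_theta = w * dt = 0.4 * 0.04 = 0.016 rad
= 0.9167 deg
theta_new = 160 + 0.9167 = 160.9167 deg


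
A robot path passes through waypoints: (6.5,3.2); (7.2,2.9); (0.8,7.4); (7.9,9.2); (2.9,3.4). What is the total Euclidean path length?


Segment lengths:
  seg1 = sqrt((0.7)^2 + (-0.3)^2) = 0.7616
  seg2 = sqrt((-6.4)^2 + (4.5)^2) = 7.8237
  seg3 = sqrt((7.1)^2 + (1.8)^2) = 7.3246
  seg4 = sqrt((-5.0)^2 + (-5.8)^2) = 7.6577
Total = 23.5676


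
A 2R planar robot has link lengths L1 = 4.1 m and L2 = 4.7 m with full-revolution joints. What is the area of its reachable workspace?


r_max = L1 + L2 = 8.8 m
r_min = |L1 - L2| = 0.6 m
Area = pi*(r_max^2 - r_min^2)
= pi*(77.44 - 0.36)
= pi * 77.08
= 242.154 m^2


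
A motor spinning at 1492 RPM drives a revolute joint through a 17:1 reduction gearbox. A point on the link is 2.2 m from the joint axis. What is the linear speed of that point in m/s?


omega_motor = 1492 * 2*pi/60 = 156.2419 rad/s
omega_joint = omega_motor / 17 = 9.1907 rad/s
v = omega_joint * r = 9.1907 * 2.2
= 20.2195 m/s


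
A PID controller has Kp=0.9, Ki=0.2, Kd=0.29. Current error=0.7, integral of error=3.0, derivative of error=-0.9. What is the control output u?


u = Kp*e + Ki*int(e) + Kd*de/dt
= 0.9*0.7 + 0.2*3.0 + 0.29*(-0.9)
= 0.63 + 0.6 + -0.261
= 0.969


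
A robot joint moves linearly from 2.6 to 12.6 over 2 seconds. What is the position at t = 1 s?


s = t/T = 1/2 = 0.5
p(t) = p0 + (pf-p0)*s
= 2.6 + (12.6 - 2.6) * 0.5
= 7.6


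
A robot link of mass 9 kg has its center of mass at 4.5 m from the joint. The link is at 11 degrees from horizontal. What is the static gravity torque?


tau = m*g*L*cos(angle)
= 9 * 9.81 * 4.5 * cos(11 deg)
= 9 * 9.81 * 4.5 * 0.9816
= 390.0054 Nm


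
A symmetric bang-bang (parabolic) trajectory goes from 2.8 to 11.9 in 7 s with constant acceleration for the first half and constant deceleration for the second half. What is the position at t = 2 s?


Symmetric rest-to-rest: each phase covers (pf-p0)/2 in time T/2. 0.5*a*(T/2)^2 = (pf-p0)/2 => a = 4*(pf-p0)/T^2
a = 4*(11.9-2.8)/7^2 = 0.7429
t = 2 is in the acceleration phase (t <= T/2).
p = p0 + 0.5*a*t^2 = 2.8 + 0.5*0.7429*2^2
= 4.2857


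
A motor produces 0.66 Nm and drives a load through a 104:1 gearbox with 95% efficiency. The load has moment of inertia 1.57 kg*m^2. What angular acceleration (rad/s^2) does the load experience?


tau_out = tau_motor * N * eta
= 0.66 * 104 * 0.95 = 65.208 Nm
alpha = tau_out / I = 65.208 / 1.57
= 41.5338 rad/s^2


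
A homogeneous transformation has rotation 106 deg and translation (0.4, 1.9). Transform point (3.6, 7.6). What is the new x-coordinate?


x' = cos(theta)*px - sin(theta)*py + tx
= -0.2756*3.6 - 0.9613*7.6 + 0.4
= -7.8979


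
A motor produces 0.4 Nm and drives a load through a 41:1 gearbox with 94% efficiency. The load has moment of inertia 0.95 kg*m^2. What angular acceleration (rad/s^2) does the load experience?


tau_out = tau_motor * N * eta
= 0.4 * 41 * 0.94 = 15.416 Nm
alpha = tau_out / I = 15.416 / 0.95
= 16.2274 rad/s^2


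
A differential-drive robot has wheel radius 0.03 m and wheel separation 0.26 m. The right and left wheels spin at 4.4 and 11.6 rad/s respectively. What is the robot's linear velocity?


vR = r*wR = 0.03*4.4 = 0.132 m/s
vL = r*wL = 0.03*11.6 = 0.348 m/s
v = (vR+vL)/2 = 0.24 m/s
omega = (vR-vL)/L = -0.8308 rad/s
linear velocity = 0.24 m/s


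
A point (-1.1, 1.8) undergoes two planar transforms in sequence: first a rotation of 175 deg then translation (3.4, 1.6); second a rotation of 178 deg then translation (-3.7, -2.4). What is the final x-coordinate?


After transform 1:
x1 = cos(175)*-1.1 - sin(175)*1.8 + 3.4 = 4.3389
y1 = sin(175)*-1.1 + cos(175)*1.8 + 1.6 = -0.289
After transform 2:
x2 = cos(178)*4.3389 - sin(178)*-0.289 + -3.7
= -8.0262


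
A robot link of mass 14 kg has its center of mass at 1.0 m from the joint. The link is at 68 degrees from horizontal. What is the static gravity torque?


tau = m*g*L*cos(angle)
= 14 * 9.81 * 1.0 * cos(68 deg)
= 14 * 9.81 * 1.0 * 0.3746
= 51.4485 Nm


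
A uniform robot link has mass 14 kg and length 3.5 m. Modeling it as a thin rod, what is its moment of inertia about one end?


I = (1/3) * m * L^2
= (1/3) * 14 * 3.5^2
= 0.333333 * 14 * 12.25
= 57.1667 kg*m^2


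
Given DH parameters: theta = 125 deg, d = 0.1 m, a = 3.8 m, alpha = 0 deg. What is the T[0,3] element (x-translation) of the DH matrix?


T[0,3] = a * cos(theta)
= 3.8 * cos(125 deg)
= 3.8 * -0.5736
= -2.1796


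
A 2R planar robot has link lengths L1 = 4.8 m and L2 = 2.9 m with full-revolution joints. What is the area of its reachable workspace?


r_max = L1 + L2 = 7.7 m
r_min = |L1 - L2| = 1.9 m
Area = pi*(r_max^2 - r_min^2)
= pi*(59.29 - 3.61)
= pi * 55.68
= 174.9239 m^2


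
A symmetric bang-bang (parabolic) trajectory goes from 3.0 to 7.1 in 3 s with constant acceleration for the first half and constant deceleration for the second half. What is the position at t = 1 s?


Symmetric rest-to-rest: each phase covers (pf-p0)/2 in time T/2. 0.5*a*(T/2)^2 = (pf-p0)/2 => a = 4*(pf-p0)/T^2
a = 4*(7.1-3.0)/3^2 = 1.8222
t = 1 is in the acceleration phase (t <= T/2).
p = p0 + 0.5*a*t^2 = 3.0 + 0.5*1.8222*1^2
= 3.9111


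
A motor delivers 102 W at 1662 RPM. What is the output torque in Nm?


omega = 1662 * 2*pi/60 = 174.0442 rad/s
tau = P / omega = 102 / 174.0442
= 0.5861 Nm


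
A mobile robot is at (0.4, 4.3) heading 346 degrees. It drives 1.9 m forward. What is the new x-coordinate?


x_new = x0 + d*cos(theta)
= 0.4 + 1.9*cos(346)
= 0.4 + 1.8436
= 2.2436


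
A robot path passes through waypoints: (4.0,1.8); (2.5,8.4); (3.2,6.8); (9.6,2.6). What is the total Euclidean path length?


Segment lengths:
  seg1 = sqrt((-1.5)^2 + (6.6)^2) = 6.7683
  seg2 = sqrt((0.7)^2 + (-1.6)^2) = 1.7464
  seg3 = sqrt((6.4)^2 + (-4.2)^2) = 7.6551
Total = 16.1698


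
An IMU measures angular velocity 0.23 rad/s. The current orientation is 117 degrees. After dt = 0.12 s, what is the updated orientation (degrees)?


delta_theta = w * dt = 0.23 * 0.12 = 0.0276 rad
= 1.5814 deg
theta_new = 117 + 1.5814 = 118.5814 deg


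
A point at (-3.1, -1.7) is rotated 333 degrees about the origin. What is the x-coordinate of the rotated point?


x' = x*cos(theta) - y*sin(theta)
cos(333 deg) = 0.891, sin(333 deg) = -0.454
x' = -3.1 * 0.891 - -1.7 * -0.454
= -2.7621 - 0.7718
= -3.5339


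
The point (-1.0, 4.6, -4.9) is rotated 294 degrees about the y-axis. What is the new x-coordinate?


Rotation about y-axis: x' = x*cos(theta) + z*sin(theta)
= -1.0 * 0.4067 + -4.9 * -0.9135
= 4.0696


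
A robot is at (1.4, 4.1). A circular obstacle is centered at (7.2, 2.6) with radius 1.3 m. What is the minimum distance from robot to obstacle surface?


center_dist = sqrt((1.4-7.2)^2 + (4.1-2.6)^2)
= sqrt(33.64 + 2.25)
= 5.9908
min_dist = center_dist - radius = 5.9908 - 1.3 = 4.6908 m


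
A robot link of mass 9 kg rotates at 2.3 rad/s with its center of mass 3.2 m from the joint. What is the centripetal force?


F = m * omega^2 * r
= 9 * 2.3^2 * 3.2
= 9 * 5.29 * 3.2
= 152.352 N


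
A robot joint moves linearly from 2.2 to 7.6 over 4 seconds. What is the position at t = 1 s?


s = t/T = 1/4 = 0.25
p(t) = p0 + (pf-p0)*s
= 2.2 + (7.6 - 2.2) * 0.25
= 3.55


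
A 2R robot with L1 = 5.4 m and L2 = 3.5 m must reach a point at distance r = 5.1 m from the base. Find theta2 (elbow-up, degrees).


cos(theta2) = (r^2 - L1^2 - L2^2) / (2*L1*L2)
cos(theta2) = (26.01 - 29.16 - 12.25) / 37.8
cos(theta2) = -0.407407
theta2 = 114.0421 degrees


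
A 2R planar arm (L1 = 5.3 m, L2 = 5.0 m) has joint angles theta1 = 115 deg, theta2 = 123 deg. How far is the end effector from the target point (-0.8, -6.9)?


End effector via forward kinematics:
x = L1*cos(t1) + L2*cos(t1+t2) = -4.8895
y = L1*sin(t1) + L2*sin(t1+t2) = 0.5632
Distance to target:
d = sqrt((-0.8 - -4.8895)^2 + (-6.9 - 0.5632)^2)
= sqrt(16.7238 + 55.6992)
= 8.5102 m


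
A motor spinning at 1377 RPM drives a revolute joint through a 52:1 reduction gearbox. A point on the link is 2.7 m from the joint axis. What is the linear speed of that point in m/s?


omega_motor = 1377 * 2*pi/60 = 144.1991 rad/s
omega_joint = omega_motor / 52 = 2.7731 rad/s
v = omega_joint * r = 2.7731 * 2.7
= 7.4873 m/s


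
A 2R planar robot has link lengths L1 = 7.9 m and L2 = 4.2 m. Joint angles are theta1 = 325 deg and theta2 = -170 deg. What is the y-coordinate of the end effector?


Convert angles to radians: theta1 = 5.6723, theta2 = -2.9671
y = L1*sin(theta1) + L2*sin(theta1+theta2)
y = -4.5313 + 1.775
y = -2.7563


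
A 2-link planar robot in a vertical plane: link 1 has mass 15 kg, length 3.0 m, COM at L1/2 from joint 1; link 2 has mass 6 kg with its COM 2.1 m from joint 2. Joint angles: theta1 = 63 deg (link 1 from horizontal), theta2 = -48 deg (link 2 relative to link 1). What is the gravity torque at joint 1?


Horizontal distance from joint 1 to link-1 COM:
  x_c1 = (L1/2)*cos(t1) = 1.5 * 0.454 = 0.681 m
Horizontal distance from joint 1 to link-2 COM:
  x_c2 = L1*cos(t1) + Lc2*cos(t1+t2)
       = 3.0*0.454 + 2.1*0.9659 = 3.3904 m
tau1 = m1*g*x_c1 + m2*g*x_c2
     = 15*9.81*0.681 + 6*9.81*3.3904
     = 100.2071 + 199.5599
     = 299.7669 Nm


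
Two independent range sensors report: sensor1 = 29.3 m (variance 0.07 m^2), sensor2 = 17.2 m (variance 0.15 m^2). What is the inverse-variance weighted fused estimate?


w1 = (1/var1) / (1/var1 + 1/var2)
   = 14.2857 / (14.2857 + 6.6667) = 0.6818
w2 = 1 - w1 = 0.3182
fused = w1*s1 + w2*s2 = 19.9773 + 5.4727
= 25.45 m


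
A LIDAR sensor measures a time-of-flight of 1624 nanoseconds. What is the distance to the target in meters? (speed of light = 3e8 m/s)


tof = 1624 ns = 1.624e-06 s
dist = c * tof / 2
= 3e8 * 1.624e-06 / 2
= 243.6 m


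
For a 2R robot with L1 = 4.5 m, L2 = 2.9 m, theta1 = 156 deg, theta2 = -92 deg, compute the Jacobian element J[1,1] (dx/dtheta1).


J[1,1] = -L1*sin(t1) - L2*sin(t1+t2)
= -4.5*sin(156) - 2.9*sin(64)
= -4.4368


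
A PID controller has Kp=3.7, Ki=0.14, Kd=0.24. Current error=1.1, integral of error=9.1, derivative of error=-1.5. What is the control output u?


u = Kp*e + Ki*int(e) + Kd*de/dt
= 3.7*1.1 + 0.14*9.1 + 0.24*(-1.5)
= 4.07 + 1.274 + -0.36
= 4.984


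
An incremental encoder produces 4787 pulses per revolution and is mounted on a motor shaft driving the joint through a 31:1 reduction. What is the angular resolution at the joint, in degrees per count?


counts per rev = 4787
effective counts at joint = 4787 * 31 = 148397
resolution = 360 / 148397
= 0.0024 deg/count


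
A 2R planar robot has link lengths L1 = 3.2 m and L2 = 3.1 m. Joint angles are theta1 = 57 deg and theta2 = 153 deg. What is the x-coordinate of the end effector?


Convert angles to radians: theta1 = 0.9948, theta2 = 2.6704
x = L1*cos(theta1) + L2*cos(theta1+theta2)
x = 1.7428 + -2.6847
x = -0.9418


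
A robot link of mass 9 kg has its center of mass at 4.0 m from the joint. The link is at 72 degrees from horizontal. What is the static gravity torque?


tau = m*g*L*cos(angle)
= 9 * 9.81 * 4.0 * cos(72 deg)
= 9 * 9.81 * 4.0 * 0.309
= 109.1324 Nm


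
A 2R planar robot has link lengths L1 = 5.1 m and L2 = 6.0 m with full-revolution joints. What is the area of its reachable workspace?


r_max = L1 + L2 = 11.1 m
r_min = |L1 - L2| = 0.9 m
Area = pi*(r_max^2 - r_min^2)
= pi*(123.21 - 0.81)
= pi * 122.4
= 384.5309 m^2


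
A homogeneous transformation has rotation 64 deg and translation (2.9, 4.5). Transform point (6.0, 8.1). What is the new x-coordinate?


x' = cos(theta)*px - sin(theta)*py + tx
= 0.4384*6.0 - 0.8988*8.1 + 2.9
= -1.75


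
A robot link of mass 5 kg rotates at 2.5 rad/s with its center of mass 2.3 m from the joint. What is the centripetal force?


F = m * omega^2 * r
= 5 * 2.5^2 * 2.3
= 5 * 6.25 * 2.3
= 71.875 N


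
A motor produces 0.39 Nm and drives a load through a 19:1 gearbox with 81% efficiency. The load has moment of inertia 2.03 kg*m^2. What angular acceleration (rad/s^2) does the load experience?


tau_out = tau_motor * N * eta
= 0.39 * 19 * 0.81 = 6.0021 Nm
alpha = tau_out / I = 6.0021 / 2.03
= 2.9567 rad/s^2


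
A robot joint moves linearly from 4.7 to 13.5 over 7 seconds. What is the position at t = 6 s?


s = t/T = 6/7 = 0.8571
p(t) = p0 + (pf-p0)*s
= 4.7 + (13.5 - 4.7) * 0.8571
= 12.2429


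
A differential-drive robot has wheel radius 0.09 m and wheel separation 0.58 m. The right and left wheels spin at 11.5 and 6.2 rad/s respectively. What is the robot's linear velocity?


vR = r*wR = 0.09*11.5 = 1.035 m/s
vL = r*wL = 0.09*6.2 = 0.558 m/s
v = (vR+vL)/2 = 0.7965 m/s
omega = (vR-vL)/L = 0.8224 rad/s
linear velocity = 0.7965 m/s


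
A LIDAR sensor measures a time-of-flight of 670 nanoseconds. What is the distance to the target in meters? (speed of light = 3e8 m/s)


tof = 670 ns = 6.7e-07 s
dist = c * tof / 2
= 3e8 * 6.7e-07 / 2
= 100.5 m


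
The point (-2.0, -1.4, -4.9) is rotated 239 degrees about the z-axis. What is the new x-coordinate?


Rotation about z-axis: x' = x*cos(theta) - y*sin(theta)
= -2.0 * -0.515 - -1.4 * -0.8572
= -0.17


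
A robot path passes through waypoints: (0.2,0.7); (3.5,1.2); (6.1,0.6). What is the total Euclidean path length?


Segment lengths:
  seg1 = sqrt((3.3)^2 + (0.5)^2) = 3.3377
  seg2 = sqrt((2.6)^2 + (-0.6)^2) = 2.6683
Total = 6.006


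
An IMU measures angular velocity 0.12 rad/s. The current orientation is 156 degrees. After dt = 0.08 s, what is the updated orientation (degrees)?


delta_theta = w * dt = 0.12 * 0.08 = 0.0096 rad
= 0.55 deg
theta_new = 156 + 0.55 = 156.55 deg


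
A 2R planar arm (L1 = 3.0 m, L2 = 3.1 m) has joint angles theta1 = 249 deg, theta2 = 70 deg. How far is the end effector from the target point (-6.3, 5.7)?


End effector via forward kinematics:
x = L1*cos(t1) + L2*cos(t1+t2) = 1.2645
y = L1*sin(t1) + L2*sin(t1+t2) = -4.8345
Distance to target:
d = sqrt((-6.3 - 1.2645)^2 + (5.7 - -4.8345)^2)
= sqrt(57.2216 + 110.9762)
= 12.9691 m


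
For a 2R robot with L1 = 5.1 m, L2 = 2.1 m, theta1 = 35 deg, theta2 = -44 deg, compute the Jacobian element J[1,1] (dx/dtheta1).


J[1,1] = -L1*sin(t1) - L2*sin(t1+t2)
= -5.1*sin(35) - 2.1*sin(-9)
= -2.5967


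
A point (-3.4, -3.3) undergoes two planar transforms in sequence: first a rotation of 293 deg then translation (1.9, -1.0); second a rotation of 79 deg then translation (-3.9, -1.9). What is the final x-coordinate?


After transform 1:
x1 = cos(293)*-3.4 - sin(293)*-3.3 + 1.9 = -2.4662
y1 = sin(293)*-3.4 + cos(293)*-3.3 + -1.0 = 0.8403
After transform 2:
x2 = cos(79)*-2.4662 - sin(79)*0.8403 + -3.9
= -5.1954


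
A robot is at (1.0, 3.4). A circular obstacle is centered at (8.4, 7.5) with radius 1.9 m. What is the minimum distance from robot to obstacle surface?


center_dist = sqrt((1.0-8.4)^2 + (3.4-7.5)^2)
= sqrt(54.76 + 16.81)
= 8.4599
min_dist = center_dist - radius = 8.4599 - 1.9 = 6.5599 m


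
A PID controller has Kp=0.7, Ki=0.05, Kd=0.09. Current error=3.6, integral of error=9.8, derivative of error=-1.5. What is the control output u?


u = Kp*e + Ki*int(e) + Kd*de/dt
= 0.7*3.6 + 0.05*9.8 + 0.09*(-1.5)
= 2.52 + 0.49 + -0.135
= 2.875


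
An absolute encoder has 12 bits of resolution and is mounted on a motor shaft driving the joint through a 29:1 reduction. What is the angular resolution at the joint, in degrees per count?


counts = 2^12 = 4096
effective counts at joint = 4096 * 29 = 118784
resolution = 360 / 118784
= 0.003 deg/count


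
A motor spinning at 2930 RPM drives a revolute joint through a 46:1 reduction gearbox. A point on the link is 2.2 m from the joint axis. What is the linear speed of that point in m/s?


omega_motor = 2930 * 2*pi/60 = 306.8289 rad/s
omega_joint = omega_motor / 46 = 6.6702 rad/s
v = omega_joint * r = 6.6702 * 2.2
= 14.6744 m/s


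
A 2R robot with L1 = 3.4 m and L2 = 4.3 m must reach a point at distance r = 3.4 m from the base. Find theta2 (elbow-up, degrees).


cos(theta2) = (r^2 - L1^2 - L2^2) / (2*L1*L2)
cos(theta2) = (11.56 - 11.56 - 18.49) / 29.24
cos(theta2) = -0.632353
theta2 = 129.2239 degrees


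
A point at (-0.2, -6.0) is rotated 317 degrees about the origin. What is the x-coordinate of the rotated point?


x' = x*cos(theta) - y*sin(theta)
cos(317 deg) = 0.7314, sin(317 deg) = -0.682
x' = -0.2 * 0.7314 - -6.0 * -0.682
= -0.1463 - 4.092
= -4.2383


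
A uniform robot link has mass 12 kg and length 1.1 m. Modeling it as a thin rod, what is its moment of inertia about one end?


I = (1/3) * m * L^2
= (1/3) * 12 * 1.1^2
= 0.333333 * 12 * 1.21
= 4.84 kg*m^2


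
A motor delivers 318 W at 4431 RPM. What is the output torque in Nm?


omega = 4431 * 2*pi/60 = 464.0132 rad/s
tau = P / omega = 318 / 464.0132
= 0.6853 Nm


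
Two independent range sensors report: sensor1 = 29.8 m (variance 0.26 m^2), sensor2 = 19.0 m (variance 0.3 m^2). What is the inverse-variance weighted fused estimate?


w1 = (1/var1) / (1/var1 + 1/var2)
   = 3.8462 / (3.8462 + 3.3333) = 0.5357
w2 = 1 - w1 = 0.4643
fused = w1*s1 + w2*s2 = 15.9643 + 8.8214
= 24.7857 m


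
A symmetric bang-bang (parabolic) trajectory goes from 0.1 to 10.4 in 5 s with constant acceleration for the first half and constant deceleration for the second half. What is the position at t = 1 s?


Symmetric rest-to-rest: each phase covers (pf-p0)/2 in time T/2. 0.5*a*(T/2)^2 = (pf-p0)/2 => a = 4*(pf-p0)/T^2
a = 4*(10.4-0.1)/5^2 = 1.648
t = 1 is in the acceleration phase (t <= T/2).
p = p0 + 0.5*a*t^2 = 0.1 + 0.5*1.648*1^2
= 0.924


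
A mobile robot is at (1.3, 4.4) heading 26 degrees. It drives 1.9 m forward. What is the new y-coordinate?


y_new = y0 + d*sin(theta)
= 4.4 + 1.9*sin(26)
= 4.4 + 0.8329
= 5.2329


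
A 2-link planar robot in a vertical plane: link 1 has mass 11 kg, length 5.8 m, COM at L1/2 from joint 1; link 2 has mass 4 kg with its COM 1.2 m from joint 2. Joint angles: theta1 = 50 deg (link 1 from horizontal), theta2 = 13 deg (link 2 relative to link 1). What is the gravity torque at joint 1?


Horizontal distance from joint 1 to link-1 COM:
  x_c1 = (L1/2)*cos(t1) = 2.9 * 0.6428 = 1.8641 m
Horizontal distance from joint 1 to link-2 COM:
  x_c2 = L1*cos(t1) + Lc2*cos(t1+t2)
       = 5.8*0.6428 + 1.2*0.454 = 4.273 m
tau1 = m1*g*x_c1 + m2*g*x_c2
     = 11*9.81*1.8641 + 4*9.81*4.273
     = 201.1533 + 167.6708
     = 368.8241 Nm


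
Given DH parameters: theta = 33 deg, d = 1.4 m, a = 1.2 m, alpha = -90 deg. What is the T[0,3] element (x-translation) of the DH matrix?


T[0,3] = a * cos(theta)
= 1.2 * cos(33 deg)
= 1.2 * 0.8387
= 1.0064


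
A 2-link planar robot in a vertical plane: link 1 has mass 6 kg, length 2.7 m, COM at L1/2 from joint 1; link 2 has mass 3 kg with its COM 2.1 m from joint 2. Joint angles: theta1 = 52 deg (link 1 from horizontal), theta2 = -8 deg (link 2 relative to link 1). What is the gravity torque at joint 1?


Horizontal distance from joint 1 to link-1 COM:
  x_c1 = (L1/2)*cos(t1) = 1.35 * 0.6157 = 0.8311 m
Horizontal distance from joint 1 to link-2 COM:
  x_c2 = L1*cos(t1) + Lc2*cos(t1+t2)
       = 2.7*0.6157 + 2.1*0.7193 = 3.1729 m
tau1 = m1*g*x_c1 + m2*g*x_c2
     = 6*9.81*0.8311 + 3*9.81*3.1729
     = 48.9211 + 93.3784
     = 142.2995 Nm


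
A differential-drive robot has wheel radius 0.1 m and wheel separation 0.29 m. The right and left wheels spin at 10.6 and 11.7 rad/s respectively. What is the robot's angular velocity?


vR = r*wR = 0.1*10.6 = 1.06 m/s
vL = r*wL = 0.1*11.7 = 1.17 m/s
v = (vR+vL)/2 = 1.115 m/s
omega = (vR-vL)/L = -0.3793 rad/s
angular velocity = -0.3793 rad/s


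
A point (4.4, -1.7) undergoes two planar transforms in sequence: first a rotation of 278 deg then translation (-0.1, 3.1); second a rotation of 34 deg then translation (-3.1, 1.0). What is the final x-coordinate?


After transform 1:
x1 = cos(278)*4.4 - sin(278)*-1.7 + -0.1 = -1.1711
y1 = sin(278)*4.4 + cos(278)*-1.7 + 3.1 = -1.4938
After transform 2:
x2 = cos(34)*-1.1711 - sin(34)*-1.4938 + -3.1
= -3.2356


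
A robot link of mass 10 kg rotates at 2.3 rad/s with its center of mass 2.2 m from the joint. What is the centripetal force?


F = m * omega^2 * r
= 10 * 2.3^2 * 2.2
= 10 * 5.29 * 2.2
= 116.38 N


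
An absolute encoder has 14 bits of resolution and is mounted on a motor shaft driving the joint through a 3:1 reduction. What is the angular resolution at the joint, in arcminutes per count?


counts = 2^14 = 16384
effective counts at joint = 16384 * 3 = 49152
resolution = 360*60 / 49152
= 0.4395 arcmin/count


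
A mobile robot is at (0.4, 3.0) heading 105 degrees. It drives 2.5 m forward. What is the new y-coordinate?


y_new = y0 + d*sin(theta)
= 3.0 + 2.5*sin(105)
= 3.0 + 2.4148
= 5.4148


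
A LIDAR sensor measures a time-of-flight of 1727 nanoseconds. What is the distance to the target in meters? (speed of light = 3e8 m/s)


tof = 1727 ns = 1.727e-06 s
dist = c * tof / 2
= 3e8 * 1.727e-06 / 2
= 259.05 m


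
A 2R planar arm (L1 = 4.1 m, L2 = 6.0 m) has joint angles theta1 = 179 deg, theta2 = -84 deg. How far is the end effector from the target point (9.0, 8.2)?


End effector via forward kinematics:
x = L1*cos(t1) + L2*cos(t1+t2) = -4.6223
y = L1*sin(t1) + L2*sin(t1+t2) = 6.0487
Distance to target:
d = sqrt((9.0 - -4.6223)^2 + (8.2 - 6.0487)^2)
= sqrt(185.5673 + 4.628)
= 13.7911 m


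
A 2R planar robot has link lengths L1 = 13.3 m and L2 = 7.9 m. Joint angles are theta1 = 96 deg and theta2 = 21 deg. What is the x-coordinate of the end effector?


Convert angles to radians: theta1 = 1.6755, theta2 = 0.3665
x = L1*cos(theta1) + L2*cos(theta1+theta2)
x = -1.3902 + -3.5865
x = -4.9768


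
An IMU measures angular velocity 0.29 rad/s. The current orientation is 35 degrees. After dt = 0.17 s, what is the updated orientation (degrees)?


delta_theta = w * dt = 0.29 * 0.17 = 0.0493 rad
= 2.8247 deg
theta_new = 35 + 2.8247 = 37.8247 deg


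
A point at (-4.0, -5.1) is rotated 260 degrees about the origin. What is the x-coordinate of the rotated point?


x' = x*cos(theta) - y*sin(theta)
cos(260 deg) = -0.1736, sin(260 deg) = -0.9848
x' = -4.0 * -0.1736 - -5.1 * -0.9848
= 0.6946 - 5.0225
= -4.3279


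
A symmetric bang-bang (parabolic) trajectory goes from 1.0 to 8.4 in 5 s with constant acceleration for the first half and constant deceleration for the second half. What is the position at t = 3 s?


Symmetric rest-to-rest: each phase covers (pf-p0)/2 in time T/2. 0.5*a*(T/2)^2 = (pf-p0)/2 => a = 4*(pf-p0)/T^2
a = 4*(8.4-1.0)/5^2 = 1.184
t = 3 is in the deceleration phase (t > T/2).
p = pf - 0.5*a*(T-t)^2 = 8.4 - 0.5*1.184*2^2
= 6.032


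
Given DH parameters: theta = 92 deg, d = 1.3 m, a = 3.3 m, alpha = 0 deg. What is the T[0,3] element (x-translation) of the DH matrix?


T[0,3] = a * cos(theta)
= 3.3 * cos(92 deg)
= 3.3 * -0.0349
= -0.1152


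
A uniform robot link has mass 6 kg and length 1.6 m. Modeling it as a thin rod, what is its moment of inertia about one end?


I = (1/3) * m * L^2
= (1/3) * 6 * 1.6^2
= 0.333333 * 6 * 2.56
= 5.12 kg*m^2


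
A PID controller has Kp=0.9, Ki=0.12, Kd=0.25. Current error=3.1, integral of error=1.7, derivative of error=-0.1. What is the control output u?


u = Kp*e + Ki*int(e) + Kd*de/dt
= 0.9*3.1 + 0.12*1.7 + 0.25*(-0.1)
= 2.79 + 0.204 + -0.025
= 2.969


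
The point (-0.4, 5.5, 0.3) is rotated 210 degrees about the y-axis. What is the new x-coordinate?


Rotation about y-axis: x' = x*cos(theta) + z*sin(theta)
= -0.4 * -0.866 + 0.3 * -0.5
= 0.1964


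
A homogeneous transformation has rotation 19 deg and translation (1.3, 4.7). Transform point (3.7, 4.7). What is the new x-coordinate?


x' = cos(theta)*px - sin(theta)*py + tx
= 0.9455*3.7 - 0.3256*4.7 + 1.3
= 3.2682


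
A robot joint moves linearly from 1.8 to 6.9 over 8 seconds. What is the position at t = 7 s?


s = t/T = 7/8 = 0.875
p(t) = p0 + (pf-p0)*s
= 1.8 + (6.9 - 1.8) * 0.875
= 6.2625


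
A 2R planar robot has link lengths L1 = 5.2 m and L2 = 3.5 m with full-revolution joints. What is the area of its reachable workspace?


r_max = L1 + L2 = 8.7 m
r_min = |L1 - L2| = 1.7 m
Area = pi*(r_max^2 - r_min^2)
= pi*(75.69 - 2.89)
= pi * 72.8
= 228.7079 m^2


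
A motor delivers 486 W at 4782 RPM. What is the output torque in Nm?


omega = 4782 * 2*pi/60 = 500.7699 rad/s
tau = P / omega = 486 / 500.7699
= 0.9705 Nm


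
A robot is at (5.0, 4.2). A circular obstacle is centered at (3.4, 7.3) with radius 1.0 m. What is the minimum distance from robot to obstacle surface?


center_dist = sqrt((5.0-3.4)^2 + (4.2-7.3)^2)
= sqrt(2.56 + 9.61)
= 3.4886
min_dist = center_dist - radius = 3.4886 - 1.0 = 2.4886 m


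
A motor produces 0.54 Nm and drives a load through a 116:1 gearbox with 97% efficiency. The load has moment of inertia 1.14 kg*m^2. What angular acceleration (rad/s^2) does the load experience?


tau_out = tau_motor * N * eta
= 0.54 * 116 * 0.97 = 60.7608 Nm
alpha = tau_out / I = 60.7608 / 1.14
= 53.2989 rad/s^2


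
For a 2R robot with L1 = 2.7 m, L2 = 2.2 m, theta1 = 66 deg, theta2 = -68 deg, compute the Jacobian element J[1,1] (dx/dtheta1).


J[1,1] = -L1*sin(t1) - L2*sin(t1+t2)
= -2.7*sin(66) - 2.2*sin(-2)
= -2.3898


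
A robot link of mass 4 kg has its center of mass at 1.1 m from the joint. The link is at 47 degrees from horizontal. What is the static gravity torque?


tau = m*g*L*cos(angle)
= 4 * 9.81 * 1.1 * cos(47 deg)
= 4 * 9.81 * 1.1 * 0.682
= 29.4378 Nm


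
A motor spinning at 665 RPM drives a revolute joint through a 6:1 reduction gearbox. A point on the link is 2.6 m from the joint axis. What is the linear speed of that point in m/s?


omega_motor = 665 * 2*pi/60 = 69.6386 rad/s
omega_joint = omega_motor / 6 = 11.6064 rad/s
v = omega_joint * r = 11.6064 * 2.6
= 30.1767 m/s


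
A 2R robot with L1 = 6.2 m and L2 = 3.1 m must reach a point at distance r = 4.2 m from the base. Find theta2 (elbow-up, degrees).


cos(theta2) = (r^2 - L1^2 - L2^2) / (2*L1*L2)
cos(theta2) = (17.64 - 38.44 - 9.61) / 38.44
cos(theta2) = -0.791103
theta2 = 142.2887 degrees


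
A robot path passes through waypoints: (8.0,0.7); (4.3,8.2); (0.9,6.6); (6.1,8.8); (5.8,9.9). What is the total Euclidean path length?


Segment lengths:
  seg1 = sqrt((-3.7)^2 + (7.5)^2) = 8.363
  seg2 = sqrt((-3.4)^2 + (-1.6)^2) = 3.7577
  seg3 = sqrt((5.2)^2 + (2.2)^2) = 5.6462
  seg4 = sqrt((-0.3)^2 + (1.1)^2) = 1.1402
Total = 18.9071


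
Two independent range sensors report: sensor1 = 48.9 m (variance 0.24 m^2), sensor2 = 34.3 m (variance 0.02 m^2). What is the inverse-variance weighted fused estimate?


w1 = (1/var1) / (1/var1 + 1/var2)
   = 4.1667 / (4.1667 + 50.0) = 0.0769
w2 = 1 - w1 = 0.9231
fused = w1*s1 + w2*s2 = 3.7615 + 31.6615
= 35.4231 m


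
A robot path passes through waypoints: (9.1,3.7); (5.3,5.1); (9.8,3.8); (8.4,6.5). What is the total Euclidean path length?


Segment lengths:
  seg1 = sqrt((-3.8)^2 + (1.4)^2) = 4.0497
  seg2 = sqrt((4.5)^2 + (-1.3)^2) = 4.684
  seg3 = sqrt((-1.4)^2 + (2.7)^2) = 3.0414
Total = 11.7751


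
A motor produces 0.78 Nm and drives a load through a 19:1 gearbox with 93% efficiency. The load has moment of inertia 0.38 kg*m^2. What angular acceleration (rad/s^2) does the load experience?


tau_out = tau_motor * N * eta
= 0.78 * 19 * 0.93 = 13.7826 Nm
alpha = tau_out / I = 13.7826 / 0.38
= 36.27 rad/s^2


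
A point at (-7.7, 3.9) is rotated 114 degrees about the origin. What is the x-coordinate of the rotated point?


x' = x*cos(theta) - y*sin(theta)
cos(114 deg) = -0.4067, sin(114 deg) = 0.9135
x' = -7.7 * -0.4067 - 3.9 * 0.9135
= 3.1319 - 3.5628
= -0.431


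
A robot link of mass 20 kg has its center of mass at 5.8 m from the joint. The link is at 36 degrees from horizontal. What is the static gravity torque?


tau = m*g*L*cos(angle)
= 20 * 9.81 * 5.8 * cos(36 deg)
= 20 * 9.81 * 5.8 * 0.809
= 920.629 Nm


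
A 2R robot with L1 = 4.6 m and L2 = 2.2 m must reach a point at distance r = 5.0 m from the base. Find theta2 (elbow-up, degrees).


cos(theta2) = (r^2 - L1^2 - L2^2) / (2*L1*L2)
cos(theta2) = (25.0 - 21.16 - 4.84) / 20.24
cos(theta2) = -0.049407
theta2 = 92.832 degrees


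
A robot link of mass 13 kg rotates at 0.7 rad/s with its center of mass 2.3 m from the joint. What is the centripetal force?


F = m * omega^2 * r
= 13 * 0.7^2 * 2.3
= 13 * 0.49 * 2.3
= 14.651 N


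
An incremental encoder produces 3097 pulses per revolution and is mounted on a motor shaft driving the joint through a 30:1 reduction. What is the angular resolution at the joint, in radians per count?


counts per rev = 3097
effective counts at joint = 3097 * 30 = 92910
resolution = 2*pi / 92910
= 6.7627e-05 rad/count


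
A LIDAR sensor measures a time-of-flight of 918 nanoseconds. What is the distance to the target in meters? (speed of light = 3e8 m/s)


tof = 918 ns = 9.18e-07 s
dist = c * tof / 2
= 3e8 * 9.18e-07 / 2
= 137.7 m


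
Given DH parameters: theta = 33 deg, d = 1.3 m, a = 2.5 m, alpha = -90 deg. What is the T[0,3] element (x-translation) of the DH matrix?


T[0,3] = a * cos(theta)
= 2.5 * cos(33 deg)
= 2.5 * 0.8387
= 2.0967


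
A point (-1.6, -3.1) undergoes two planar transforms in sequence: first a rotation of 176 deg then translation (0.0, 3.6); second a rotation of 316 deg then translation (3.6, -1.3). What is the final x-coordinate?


After transform 1:
x1 = cos(176)*-1.6 - sin(176)*-3.1 + 0.0 = 1.8123
y1 = sin(176)*-1.6 + cos(176)*-3.1 + 3.6 = 6.5808
After transform 2:
x2 = cos(316)*1.8123 - sin(316)*6.5808 + 3.6
= 9.4751


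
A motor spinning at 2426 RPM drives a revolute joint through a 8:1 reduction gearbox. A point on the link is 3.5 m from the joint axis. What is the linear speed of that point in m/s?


omega_motor = 2426 * 2*pi/60 = 254.0501 rad/s
omega_joint = omega_motor / 8 = 31.7563 rad/s
v = omega_joint * r = 31.7563 * 3.5
= 111.1469 m/s


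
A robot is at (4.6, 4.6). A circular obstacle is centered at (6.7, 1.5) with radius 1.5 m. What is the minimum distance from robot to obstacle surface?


center_dist = sqrt((4.6-6.7)^2 + (4.6-1.5)^2)
= sqrt(4.41 + 9.61)
= 3.7443
min_dist = center_dist - radius = 3.7443 - 1.5 = 2.2443 m
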